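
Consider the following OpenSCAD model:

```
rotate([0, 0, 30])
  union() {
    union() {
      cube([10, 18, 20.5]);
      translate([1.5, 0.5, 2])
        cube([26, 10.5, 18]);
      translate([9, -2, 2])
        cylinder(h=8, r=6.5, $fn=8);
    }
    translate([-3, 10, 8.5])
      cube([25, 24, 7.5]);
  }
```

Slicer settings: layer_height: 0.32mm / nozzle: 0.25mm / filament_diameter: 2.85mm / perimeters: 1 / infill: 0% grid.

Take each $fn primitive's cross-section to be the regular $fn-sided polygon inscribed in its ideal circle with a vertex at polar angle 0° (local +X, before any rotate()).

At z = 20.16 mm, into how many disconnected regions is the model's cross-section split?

At z = 20.16 mm: the 10×18 cube contributes its full rectangle; the cube at (1.5, 0.5) does not reach this height (z outside [2, 20]); the cylinder at (9, -2) does not reach this height (z outside [2, 10]); Taking the union: only the 10×18 cube is present, so the union is just that shape — 1 connected region; the cube at (-3, 10) does not reach this height (z outside [8.5, 16]); Merging all regions: only the result so far is present, so the union is just that shape — 1 connected region; (rotated 30° about Z; rotation is an isometry so areas/perimeters/island counts are preserved). The result has 1 disconnected region.

1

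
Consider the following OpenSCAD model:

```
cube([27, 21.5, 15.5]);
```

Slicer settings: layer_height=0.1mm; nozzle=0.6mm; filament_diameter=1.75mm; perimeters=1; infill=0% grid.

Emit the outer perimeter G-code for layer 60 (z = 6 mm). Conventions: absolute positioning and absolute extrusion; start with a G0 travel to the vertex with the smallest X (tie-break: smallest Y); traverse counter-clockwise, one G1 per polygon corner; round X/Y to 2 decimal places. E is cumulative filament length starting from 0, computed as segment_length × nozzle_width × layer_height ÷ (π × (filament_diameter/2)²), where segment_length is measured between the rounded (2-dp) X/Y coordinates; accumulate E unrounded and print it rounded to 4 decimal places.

At z = 6 mm: the cube is present — its section is the full 27×21.5 rectangle. The outline is a single polygon with 4 vertices. Extrusion per mm of travel: 0.6 × 0.1 / (π × 0.875²) = 0.024945. Accumulating E over each segment gives final E = 2.4197.

G0 X0.00 Y0.00 Z6.00
G1 X27.00 Y0.00 E0.6735
G1 X27.00 Y21.50 E1.2098
G1 X0.00 Y21.50 E1.8834
G1 X0.00 Y0.00 E2.4197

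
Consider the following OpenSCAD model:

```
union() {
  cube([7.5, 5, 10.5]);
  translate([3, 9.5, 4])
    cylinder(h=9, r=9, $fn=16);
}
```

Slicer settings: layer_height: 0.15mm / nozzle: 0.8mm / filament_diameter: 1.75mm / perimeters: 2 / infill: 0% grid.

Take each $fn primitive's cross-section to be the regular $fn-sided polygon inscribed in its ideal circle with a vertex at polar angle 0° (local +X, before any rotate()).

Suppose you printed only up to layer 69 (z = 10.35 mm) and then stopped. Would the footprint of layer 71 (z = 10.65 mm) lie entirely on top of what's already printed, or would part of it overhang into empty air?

entirely on top

Compare the two slices. At z = 10.35: the cube is present — its section is the full 7.5×5 rectangle (area 37.50 mm²); the r=9 cylinder at (3, 9.5) gives a regular 16-gon of circumradius 9 (constant along its height) (area = (16/2)·9.000²·sin(360°/16) = 247.98 mm²); Merging all regions: the regions partially overlap — summed areas 285.48 mm² minus the doubly-counted overlap 30.58 mm² gives 254.90 mm² — area = 254.90 mm². At z = 10.65: the cube does not reach this height (z outside [0, 10.5]); the r=9 cylinder at (3, 9.5) gives a regular 16-gon of circumradius 9 (constant along its height) (area = (16/2)·9.000²·sin(360°/16) = 247.98 mm²); Combining (union): only the r=9 cylinder at (3, 9.5) is present, so the union is just that shape — area = 247.98 mm². Checking containment: the cross-section at z = 10.65 is a subset of the cross-section at z = 10.35.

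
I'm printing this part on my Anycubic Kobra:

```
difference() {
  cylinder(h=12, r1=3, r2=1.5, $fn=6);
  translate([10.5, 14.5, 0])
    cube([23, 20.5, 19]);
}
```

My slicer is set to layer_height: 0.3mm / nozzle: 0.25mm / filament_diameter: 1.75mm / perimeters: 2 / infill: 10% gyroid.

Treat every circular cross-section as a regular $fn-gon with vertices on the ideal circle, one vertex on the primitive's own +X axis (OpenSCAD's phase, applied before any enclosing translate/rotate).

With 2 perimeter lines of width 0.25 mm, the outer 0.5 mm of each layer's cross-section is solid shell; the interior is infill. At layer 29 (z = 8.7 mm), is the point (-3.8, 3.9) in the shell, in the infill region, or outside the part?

At z = 8.7 mm: the cone (r1=3→r2=1.5) has section circumradius 1.913 here — a regular 6-gon; the 23×20.5 cube at (10.5, 14.5) contributes its full rectangle; Subtracting the remaining from the first: starting from the cone, the 23×20.5 cube at (10.5, 14.5) misses the remaining region (no effect) — 1 connected region. Overall, the cross-section is a single solid region. The nearest boundary edge runs (-1.91, 0.00)→(-0.96, 1.66); distance from the point to it = 3.62 mm. The point is not inside any of the regions above, so it lies outside the cross-section (3.62 mm from the nearest boundary).

outside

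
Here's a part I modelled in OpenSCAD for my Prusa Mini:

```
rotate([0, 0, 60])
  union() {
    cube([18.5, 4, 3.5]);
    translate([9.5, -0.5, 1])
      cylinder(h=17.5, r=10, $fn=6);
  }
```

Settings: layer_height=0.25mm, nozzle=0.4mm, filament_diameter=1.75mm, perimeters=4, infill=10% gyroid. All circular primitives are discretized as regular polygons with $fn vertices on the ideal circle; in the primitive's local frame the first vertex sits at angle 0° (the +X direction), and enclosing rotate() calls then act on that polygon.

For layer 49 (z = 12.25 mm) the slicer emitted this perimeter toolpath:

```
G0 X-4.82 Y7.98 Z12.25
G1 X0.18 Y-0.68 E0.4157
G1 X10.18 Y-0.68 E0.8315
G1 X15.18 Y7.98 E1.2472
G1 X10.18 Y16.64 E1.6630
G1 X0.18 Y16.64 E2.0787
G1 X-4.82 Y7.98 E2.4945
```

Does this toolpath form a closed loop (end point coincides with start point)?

yes

Start point (G0): (-4.82, 7.98). End point (last G1): the path returns to the start — closed.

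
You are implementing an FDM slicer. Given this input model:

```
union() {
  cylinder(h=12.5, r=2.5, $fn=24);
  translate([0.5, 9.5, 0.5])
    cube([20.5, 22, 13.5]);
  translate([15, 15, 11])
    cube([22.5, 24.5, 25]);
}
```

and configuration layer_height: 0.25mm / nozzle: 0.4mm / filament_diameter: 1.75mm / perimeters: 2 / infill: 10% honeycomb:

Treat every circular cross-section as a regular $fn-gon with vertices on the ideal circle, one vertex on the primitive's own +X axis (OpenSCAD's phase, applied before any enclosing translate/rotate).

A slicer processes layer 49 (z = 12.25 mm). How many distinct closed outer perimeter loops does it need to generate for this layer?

At z = 12.25 mm: the cylinder: section is a regular 24-gon, circumradius r=2.5; the 20.5×22 cube at (0.5, 9.5) contributes its full rectangle; the cube at (15, 15) is present — its section is the full 22.5×24.5 rectangle; Merging all regions: the regions partially overlap (shared area 99.00 mm²), so overlapping operands fuse into one piece — 2 connected regions. The result has 2 disconnected regions.

2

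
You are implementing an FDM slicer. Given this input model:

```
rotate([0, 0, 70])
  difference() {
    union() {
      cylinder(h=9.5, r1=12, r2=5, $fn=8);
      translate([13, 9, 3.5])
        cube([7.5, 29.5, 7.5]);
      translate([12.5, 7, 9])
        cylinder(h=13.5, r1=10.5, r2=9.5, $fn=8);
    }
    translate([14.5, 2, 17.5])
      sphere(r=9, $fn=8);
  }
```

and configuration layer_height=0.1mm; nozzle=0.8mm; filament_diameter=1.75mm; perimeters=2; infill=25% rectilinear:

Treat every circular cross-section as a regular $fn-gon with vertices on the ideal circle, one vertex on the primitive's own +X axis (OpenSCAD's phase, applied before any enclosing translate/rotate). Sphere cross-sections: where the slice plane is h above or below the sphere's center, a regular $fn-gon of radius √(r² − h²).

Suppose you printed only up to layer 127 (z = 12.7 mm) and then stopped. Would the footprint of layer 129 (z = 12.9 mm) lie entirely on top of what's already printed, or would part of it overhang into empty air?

entirely on top

Compare the two slices. At z = 12.7: the cone is absent (z outside [0, 9.5]); the cube at (13, 9) is absent (z outside [3.5, 11]); the cone at (12.5, 7): at t=0.274 of its height the radius interpolates to r₁+(r₂−r₁)t = 10.226, giving a regular 8-gon of that circumradius (area = (8/2)·10.226²·sin(360°/8) = 295.77 mm²); Combining (union): only the cone at (12.5, 7) is present, so the union is just that shape — area = 295.77 mm²; the r=9 sphere at (14.5, 2) contributes a regular 8-gon of circumradius √(9²−4.8²) = 7.613 (area = (8/2)·7.613²·sin(360°/8) = 163.94 mm²); Taking the first minus the rest: starting from that combined region (295.77 mm²), the r=9 sphere at (14.5, 2) partially overlaps it — only the 129.38 mm² overlap (of its 163.94 mm²) is removed, clipping the outline — area = 166.39 mm²; (whole slice rotated 70° about Z — lengths, areas and connectivity unchanged). At z = 12.9: the cone is not intersected at this z (z outside [0, 9.5]); the cube at (13, 9) does not reach this height (z outside [3.5, 11]); the cone at (12.5, 7): at t=0.289 of its height the radius interpolates to r₁+(r₂−r₁)t = 10.211, giving a regular 8-gon of that circumradius (area = (8/2)·10.211²·sin(360°/8) = 294.91 mm²); Taking the union: only the cone at (12.5, 7) is present, so the union is just that shape — area = 294.91 mm²; the sphere at (14.5, 2): section is a regular 8-gon, circumradius = √(r²−h²) = √(9²−4.6²) = 7.736 (area = (8/2)·7.736²·sin(360°/8) = 169.25 mm²); Subtracting the remaining from the first: starting from that combined region (294.91 mm²), the r=9 sphere at (14.5, 2) partially overlaps it — only the 132.01 mm² overlap (of its 169.25 mm²) is removed, clipping the outline — area = 162.91 mm²; (rotated 70° about Z; rotation is an isometry so areas/perimeters/island counts are preserved). Checking containment: the cross-section at z = 12.9 is a subset of the cross-section at z = 12.7.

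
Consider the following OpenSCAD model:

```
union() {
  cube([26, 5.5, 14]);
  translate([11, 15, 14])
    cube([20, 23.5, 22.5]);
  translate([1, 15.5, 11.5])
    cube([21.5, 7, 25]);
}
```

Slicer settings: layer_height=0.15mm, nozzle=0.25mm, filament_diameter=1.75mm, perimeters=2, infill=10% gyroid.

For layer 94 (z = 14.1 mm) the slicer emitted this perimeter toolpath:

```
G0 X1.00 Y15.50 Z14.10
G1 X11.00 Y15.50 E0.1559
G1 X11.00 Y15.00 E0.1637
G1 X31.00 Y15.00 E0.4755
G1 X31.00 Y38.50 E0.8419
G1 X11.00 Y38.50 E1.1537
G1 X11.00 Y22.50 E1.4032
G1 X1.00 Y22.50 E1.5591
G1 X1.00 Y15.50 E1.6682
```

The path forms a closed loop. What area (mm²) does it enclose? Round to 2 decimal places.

Apply the shoelace formula to the sequence of (X, Y) vertices; enclosed area = 540.00 mm².

540.00 mm²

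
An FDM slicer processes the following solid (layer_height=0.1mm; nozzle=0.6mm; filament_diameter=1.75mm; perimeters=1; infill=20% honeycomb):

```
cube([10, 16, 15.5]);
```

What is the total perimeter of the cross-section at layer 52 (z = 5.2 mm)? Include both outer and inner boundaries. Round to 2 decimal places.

52.00 mm

At z = 5.2 mm: the cube (footprint 10×16) is included at this height (perimeter 52.00 mm). Overall, the cross-section is a single solid region. Total boundary length (outer) = 52.00 mm.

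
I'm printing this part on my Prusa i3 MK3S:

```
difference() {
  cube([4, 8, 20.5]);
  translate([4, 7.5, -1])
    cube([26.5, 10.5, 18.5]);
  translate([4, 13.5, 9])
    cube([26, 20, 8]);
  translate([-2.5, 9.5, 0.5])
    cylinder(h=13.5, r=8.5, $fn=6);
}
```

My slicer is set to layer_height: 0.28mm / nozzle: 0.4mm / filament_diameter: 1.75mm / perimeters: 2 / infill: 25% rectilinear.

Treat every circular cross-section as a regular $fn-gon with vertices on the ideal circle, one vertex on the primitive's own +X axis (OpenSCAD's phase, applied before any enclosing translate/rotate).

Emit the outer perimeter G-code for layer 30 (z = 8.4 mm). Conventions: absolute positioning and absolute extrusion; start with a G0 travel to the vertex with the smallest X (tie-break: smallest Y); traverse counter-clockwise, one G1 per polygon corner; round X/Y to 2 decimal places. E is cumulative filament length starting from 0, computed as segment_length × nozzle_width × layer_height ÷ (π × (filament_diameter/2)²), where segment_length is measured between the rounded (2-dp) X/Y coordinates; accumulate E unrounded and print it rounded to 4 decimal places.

G0 X0.00 Y0.00 Z8.40
G1 X4.00 Y0.00 E0.1863
G1 X4.00 Y6.04 E0.4675
G1 X1.75 Y2.14 E0.6772
G1 X0.00 Y2.14 E0.7586
G1 X0.00 Y0.00 E0.8583

At z = 8.4 mm: the cube is present — its section is the full 4×8 rectangle; the 26.5×10.5 cube at (4, 7.5) contributes its full rectangle; the cube at (4, 13.5) is not intersected at this z (z outside [9, 17]); the cylinder at (-2.5, 9.5): section is a regular 6-gon, circumradius r=8.5; Taking the first minus the rest: starting from the 4×8 cube, the 26.5×10.5 cube at (4, 7.5) misses the remaining region (no effect); the r=8.5 cylinder at (-2.5, 9.5) partially overlaps it — only the 19.06 mm² overlap (of its 187.71 mm²) is removed, clipping the outline — 1 connected region. The outline is a single polygon with 5 vertices. Extrusion per mm of travel: 0.4 × 0.28 / (π × 0.875²) = 0.046564. Accumulating E over each segment gives final E = 0.8583.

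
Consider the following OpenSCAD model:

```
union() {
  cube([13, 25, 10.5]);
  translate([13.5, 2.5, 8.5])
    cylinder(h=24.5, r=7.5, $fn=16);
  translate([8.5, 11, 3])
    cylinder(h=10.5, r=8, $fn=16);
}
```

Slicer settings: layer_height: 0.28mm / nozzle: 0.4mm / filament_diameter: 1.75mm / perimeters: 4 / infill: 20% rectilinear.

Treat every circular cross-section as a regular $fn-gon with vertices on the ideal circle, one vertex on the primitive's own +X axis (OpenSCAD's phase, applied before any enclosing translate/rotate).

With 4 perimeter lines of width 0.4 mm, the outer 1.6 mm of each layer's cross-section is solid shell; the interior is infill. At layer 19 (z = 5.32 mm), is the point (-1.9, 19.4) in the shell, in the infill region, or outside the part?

At z = 5.32 mm: the 13×25 cube contributes its full rectangle; the cylinder at (13.5, 2.5) is not intersected at this z (z outside [8.5, 33]); the r=8 cylinder at (8.5, 11) gives a regular 16-gon of circumradius 8 (constant along its height); Merging all regions: the regions partially overlap (shared area 164.97 mm²), so overlapping operands fuse into one piece — 1 connected region. Overall, the cross-section is a single solid region. The nearest boundary edge runs (0.00, 0.00)→(0.00, 25.00); distance from the point to it = 1.90 mm. The point is not inside any of the regions above, so it lies outside the cross-section (1.90 mm from the nearest boundary).

outside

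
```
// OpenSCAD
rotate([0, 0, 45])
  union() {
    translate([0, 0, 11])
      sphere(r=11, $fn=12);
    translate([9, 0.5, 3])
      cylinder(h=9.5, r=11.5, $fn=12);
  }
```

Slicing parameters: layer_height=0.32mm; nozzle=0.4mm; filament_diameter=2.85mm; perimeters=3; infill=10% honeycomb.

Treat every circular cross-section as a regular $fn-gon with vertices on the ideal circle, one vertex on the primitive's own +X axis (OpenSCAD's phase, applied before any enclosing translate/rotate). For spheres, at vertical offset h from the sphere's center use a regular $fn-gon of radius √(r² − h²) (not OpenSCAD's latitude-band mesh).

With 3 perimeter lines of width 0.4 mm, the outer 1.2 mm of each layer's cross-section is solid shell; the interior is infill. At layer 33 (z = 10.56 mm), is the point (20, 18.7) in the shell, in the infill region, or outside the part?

At z = 10.56 mm: the r=11 sphere contributes a regular 12-gon of circumradius √(11²−0.44²) = 10.991; the r=11.5 cylinder at (9, 0.5) contributes a regular 12-gon of circumradius 11.5; Merging all regions: the regions partially overlap (shared area 187.13 mm²), so overlapping operands fuse into one piece — 1 connected region; (whole slice rotated 45° about Z — lengths, areas and connectivity unchanged). Overall, the cross-section is a single solid region. Undo the 45° rotation: the query point maps to (27.365, -0.919) in the un-rotated model frame. The nearest boundary edge runs (18.96, 6.25)→(20.50, 0.50); distance from the point to it = 7.01 mm. The point is not inside any of the regions above, so it lies outside the cross-section (7.01 mm from the nearest boundary).

outside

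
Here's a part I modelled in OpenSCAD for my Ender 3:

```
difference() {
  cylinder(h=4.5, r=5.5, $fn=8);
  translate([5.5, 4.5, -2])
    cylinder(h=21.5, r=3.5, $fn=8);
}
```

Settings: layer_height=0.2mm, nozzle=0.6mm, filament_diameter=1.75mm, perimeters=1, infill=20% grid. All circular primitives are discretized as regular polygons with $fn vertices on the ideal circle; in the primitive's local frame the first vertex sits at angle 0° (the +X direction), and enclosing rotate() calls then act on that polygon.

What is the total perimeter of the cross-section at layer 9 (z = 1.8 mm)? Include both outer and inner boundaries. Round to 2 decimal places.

33.77 mm

At z = 1.8 mm: the cylinder: section is a regular 8-gon, circumradius r=5.5 (perimeter = 2·8·5.500·sin(180°/8) = 33.68 mm); the cylinder at (5.5, 4.5): section is a regular 8-gon, circumradius r=3.5 (perimeter = 2·8·3.500·sin(180°/8) = 21.43 mm); Taking the first minus the rest: starting from the r=5.5 cylinder, the r=3.5 cylinder at (5.5, 4.5) partially overlaps it — only the 4.38 mm² overlap (of its 34.65 mm²) is removed, clipping the outline — boundary = 33.77 mm. Overall, the cross-section is a single solid region. Total boundary length (outer) = 33.77 mm.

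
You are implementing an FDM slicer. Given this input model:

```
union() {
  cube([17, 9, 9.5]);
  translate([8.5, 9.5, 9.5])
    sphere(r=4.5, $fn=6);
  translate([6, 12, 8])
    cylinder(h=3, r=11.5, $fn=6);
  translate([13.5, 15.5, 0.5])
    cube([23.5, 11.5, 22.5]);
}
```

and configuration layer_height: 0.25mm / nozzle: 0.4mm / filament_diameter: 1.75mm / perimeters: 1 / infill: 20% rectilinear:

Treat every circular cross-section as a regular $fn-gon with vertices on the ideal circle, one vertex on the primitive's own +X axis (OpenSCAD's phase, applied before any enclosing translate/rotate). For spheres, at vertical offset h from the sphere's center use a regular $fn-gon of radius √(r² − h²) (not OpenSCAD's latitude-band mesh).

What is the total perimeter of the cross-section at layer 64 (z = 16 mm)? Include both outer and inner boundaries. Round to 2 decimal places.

70.00 mm

At z = 16 mm: the cube does not reach this height (z outside [0, 9.5]); the sphere at (8.5, 9.5) is not intersected at this z (|z−center|=6.500 > r=4.5); the cylinder at (6, 12) does not reach this height (z outside [8, 11]); the cube at (13.5, 15.5) (footprint 23.5×11.5) is included at this height (perimeter 70.00 mm); Combining (union): only the 23.5×11.5 cube at (13.5, 15.5) is present, so the union is just that shape — boundary = 70.00 mm. Overall, the cross-section is a single solid region. Total boundary length (outer) = 70.00 mm.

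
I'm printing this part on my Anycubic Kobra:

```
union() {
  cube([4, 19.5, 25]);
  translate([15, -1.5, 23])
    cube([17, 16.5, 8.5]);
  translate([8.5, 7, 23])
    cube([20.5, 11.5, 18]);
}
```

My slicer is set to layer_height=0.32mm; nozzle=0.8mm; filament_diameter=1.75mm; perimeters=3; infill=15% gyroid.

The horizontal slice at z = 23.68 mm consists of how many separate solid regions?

2

At z = 23.68 mm: the cube (footprint 4×19.5) is included at this height; the cube at (15, -1.5) (footprint 17×16.5) is included at this height; the 20.5×11.5 cube at (8.5, 7) contributes its full rectangle; Taking the union: the regions partially overlap (shared area 112.00 mm²), so overlapping operands fuse into one piece — 2 connected regions. The result has 2 disconnected regions.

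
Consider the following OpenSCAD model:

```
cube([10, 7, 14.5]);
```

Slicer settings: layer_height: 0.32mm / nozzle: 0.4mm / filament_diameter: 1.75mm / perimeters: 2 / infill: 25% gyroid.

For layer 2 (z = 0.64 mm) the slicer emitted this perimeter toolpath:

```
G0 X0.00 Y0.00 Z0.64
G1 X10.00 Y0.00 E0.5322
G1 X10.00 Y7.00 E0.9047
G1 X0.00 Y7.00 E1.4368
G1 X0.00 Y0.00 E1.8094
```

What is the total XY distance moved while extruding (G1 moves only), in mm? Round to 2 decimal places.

34.00 mm

Sum the Euclidean lengths of each G1 segment: total = 34.00 mm.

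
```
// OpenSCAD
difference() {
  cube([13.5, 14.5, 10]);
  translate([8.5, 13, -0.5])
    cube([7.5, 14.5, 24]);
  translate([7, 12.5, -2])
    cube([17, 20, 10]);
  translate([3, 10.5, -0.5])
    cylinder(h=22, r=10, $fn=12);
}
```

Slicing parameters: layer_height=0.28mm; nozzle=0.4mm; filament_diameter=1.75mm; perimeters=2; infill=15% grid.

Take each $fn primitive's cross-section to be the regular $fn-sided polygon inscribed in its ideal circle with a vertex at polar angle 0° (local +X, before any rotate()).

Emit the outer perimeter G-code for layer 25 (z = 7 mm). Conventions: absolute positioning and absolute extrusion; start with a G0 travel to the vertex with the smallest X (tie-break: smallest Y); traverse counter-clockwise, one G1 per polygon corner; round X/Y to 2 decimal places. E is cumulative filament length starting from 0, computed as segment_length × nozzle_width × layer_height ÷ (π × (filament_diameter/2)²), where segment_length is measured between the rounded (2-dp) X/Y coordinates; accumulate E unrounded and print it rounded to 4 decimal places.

At z = 7 mm: the cube (footprint 13.5×14.5) is included at this height; the cube at (8.5, 13) is present — its section is the full 7.5×14.5 rectangle; the 17×20 cube at (7, 12.5) contributes its full rectangle; the r=10 cylinder at (3, 10.5) gives a regular 12-gon of circumradius 10 (constant along its height); Taking the first minus the rest: starting from the 13.5×14.5 cube, the 7.5×14.5 cube at (8.5, 13) partially overlaps it — only the 7.50 mm² overlap (of its 108.75 mm²) is removed, clipping the outline; the 17×20 cube at (7, 12.5) partially overlaps it — only the 5.50 mm² overlap (of its 340.00 mm²) is removed, clipping the outline; the r=10 cylinder at (3, 10.5) partially overlaps it — only the 143.26 mm² overlap (of its 300.00 mm²) is removed, clipping the outline — 1 connected region. The outline is a single polygon with 9 vertices. Extrusion per mm of travel: 0.4 × 0.28 / (π × 0.875²) = 0.046564. Accumulating E over each segment gives final E = 2.2838.

G0 X0.00 Y0.00 Z7.00
G1 X13.50 Y0.00 E0.6286
G1 X13.50 Y12.50 E1.2107
G1 X12.46 Y12.50 E1.2591
G1 X13.00 Y10.50 E1.3556
G1 X11.66 Y5.50 E1.5966
G1 X8.00 Y1.84 E1.8376
G1 X3.00 Y0.50 E2.0787
G1 X0.00 Y1.30 E2.2232
G1 X0.00 Y0.00 E2.2838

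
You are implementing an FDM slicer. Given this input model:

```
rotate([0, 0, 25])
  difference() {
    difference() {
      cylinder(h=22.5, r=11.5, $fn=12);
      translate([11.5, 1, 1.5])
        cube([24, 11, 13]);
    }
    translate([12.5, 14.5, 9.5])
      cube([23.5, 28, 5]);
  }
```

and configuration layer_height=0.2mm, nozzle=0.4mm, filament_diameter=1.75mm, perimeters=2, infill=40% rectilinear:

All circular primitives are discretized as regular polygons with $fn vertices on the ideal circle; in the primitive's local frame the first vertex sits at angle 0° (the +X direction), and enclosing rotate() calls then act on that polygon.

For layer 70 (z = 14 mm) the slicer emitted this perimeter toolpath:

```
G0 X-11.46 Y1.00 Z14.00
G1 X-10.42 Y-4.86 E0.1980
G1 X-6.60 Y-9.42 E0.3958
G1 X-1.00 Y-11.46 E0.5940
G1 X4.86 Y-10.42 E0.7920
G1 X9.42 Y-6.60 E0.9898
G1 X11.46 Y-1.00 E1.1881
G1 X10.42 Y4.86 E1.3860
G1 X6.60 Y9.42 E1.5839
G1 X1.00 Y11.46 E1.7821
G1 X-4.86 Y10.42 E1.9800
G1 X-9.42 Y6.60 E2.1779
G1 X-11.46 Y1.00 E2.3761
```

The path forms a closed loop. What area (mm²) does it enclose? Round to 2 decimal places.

396.82 mm²

Apply the shoelace formula to the sequence of (X, Y) vertices; enclosed area = 396.82 mm².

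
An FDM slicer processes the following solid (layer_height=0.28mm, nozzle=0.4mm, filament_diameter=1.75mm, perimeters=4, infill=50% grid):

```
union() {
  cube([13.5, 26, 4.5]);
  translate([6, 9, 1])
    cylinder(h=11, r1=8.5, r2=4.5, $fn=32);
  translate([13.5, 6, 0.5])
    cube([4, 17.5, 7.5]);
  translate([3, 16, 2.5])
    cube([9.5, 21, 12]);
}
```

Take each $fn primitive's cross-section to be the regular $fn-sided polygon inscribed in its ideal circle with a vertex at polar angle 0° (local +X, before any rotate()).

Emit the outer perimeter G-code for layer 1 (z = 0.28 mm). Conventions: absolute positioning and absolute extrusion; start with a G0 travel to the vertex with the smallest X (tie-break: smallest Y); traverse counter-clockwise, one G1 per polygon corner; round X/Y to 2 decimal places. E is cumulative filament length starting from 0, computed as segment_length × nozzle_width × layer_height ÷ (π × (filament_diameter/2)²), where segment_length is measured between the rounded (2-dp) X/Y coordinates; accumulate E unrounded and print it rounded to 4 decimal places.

At z = 0.28 mm: the cube (footprint 13.5×26) is included at this height; the cone at (6, 9) is not intersected at this z (z outside [1, 12]); the cube at (13.5, 6) does not reach this height (z outside [0.5, 8]); the cube at (3, 16) is absent (z outside [2.5, 14.5]); Taking the union: only the 13.5×26 cube is present, so the union is just that shape — 1 connected region. The outline is a single polygon with 4 vertices. Extrusion per mm of travel: 0.4 × 0.28 / (π × 0.875²) = 0.046564. Accumulating E over each segment gives final E = 3.6786.

G0 X0.00 Y0.00 Z0.28
G1 X13.50 Y0.00 E0.6286
G1 X13.50 Y26.00 E1.8393
G1 X0.00 Y26.00 E2.4679
G1 X0.00 Y0.00 E3.6786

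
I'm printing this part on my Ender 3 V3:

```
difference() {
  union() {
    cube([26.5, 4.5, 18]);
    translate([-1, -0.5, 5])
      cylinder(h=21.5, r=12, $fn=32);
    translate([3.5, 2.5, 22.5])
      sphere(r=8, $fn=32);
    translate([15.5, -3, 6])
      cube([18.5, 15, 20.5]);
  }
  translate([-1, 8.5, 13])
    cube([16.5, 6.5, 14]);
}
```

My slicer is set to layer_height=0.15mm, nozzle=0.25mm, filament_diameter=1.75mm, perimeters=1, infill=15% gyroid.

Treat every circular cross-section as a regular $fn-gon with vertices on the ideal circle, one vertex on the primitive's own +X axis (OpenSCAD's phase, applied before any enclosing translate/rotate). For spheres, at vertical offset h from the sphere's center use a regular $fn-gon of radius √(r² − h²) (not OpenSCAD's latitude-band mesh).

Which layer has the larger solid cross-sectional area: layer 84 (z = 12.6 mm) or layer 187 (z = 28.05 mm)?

layer 84 (z = 12.6 mm)

Layer 84 (z = 12.6): the cube (footprint 26.5×4.5) is included at this height (area 119.25 mm²); the cylinder at (-1, -0.5): section is a regular 32-gon, circumradius r=12 (area = (32/2)·12.000²·sin(360°/32) = 449.49 mm²); the sphere at (3.5, 2.5) is absent (|z−center|=9.900 > r=8); the cube at (15.5, -3) (footprint 18.5×15) is included at this height (area 277.50 mm²); Merging all regions: the regions partially overlap — summed areas 846.24 mm² minus the doubly-counted overlap 97.04 mm² gives 749.20 mm² — area = 749.20 mm²; the cube at (-1, 8.5) is not intersected at this z (z outside [13, 27]); After the difference (first − rest): none of the subtracted shapes is present at this height, so the result so far is unchanged — area = 749.20 mm². So its area = 749.20 mm². Layer 187 (z = 28.05): the cube is not intersected at this z (z outside [0, 18]); the cylinder at (-1, -0.5) is absent (z outside [5, 26.5]); the sphere at (3.5, 2.5): section is a regular 32-gon, circumradius = √(r²−h²) = √(8²−5.55²) = 5.762 (area = (32/2)·5.762²·sin(360°/32) = 103.62 mm²); the cube at (15.5, -3) is not intersected at this z (z outside [6, 26.5]); Merging all regions: only the r=8 sphere at (3.5, 2.5) is present, so the union is just that shape — area = 103.62 mm²; the cube at (-1, 8.5) is not intersected at this z (z outside [13, 27]); Subtracting the remaining from the first: none of the subtracted shapes is present at this height, so the result so far is unchanged — area = 103.62 mm². So its area = 103.62 mm². Layer 84 is larger (749.20 vs 103.62 mm²).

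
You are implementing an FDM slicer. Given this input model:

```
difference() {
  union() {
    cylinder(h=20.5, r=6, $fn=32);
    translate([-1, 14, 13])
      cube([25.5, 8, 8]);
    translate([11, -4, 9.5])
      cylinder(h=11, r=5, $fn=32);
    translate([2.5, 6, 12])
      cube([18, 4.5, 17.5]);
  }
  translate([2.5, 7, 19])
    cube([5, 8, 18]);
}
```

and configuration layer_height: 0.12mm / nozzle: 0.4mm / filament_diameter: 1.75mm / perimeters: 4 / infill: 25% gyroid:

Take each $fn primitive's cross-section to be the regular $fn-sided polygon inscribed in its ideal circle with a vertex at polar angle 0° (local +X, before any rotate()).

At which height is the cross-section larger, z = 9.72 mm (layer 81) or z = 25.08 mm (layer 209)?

Layer 81 (z = 9.72): the r=6 cylinder contributes a regular 32-gon of circumradius 6 (area = (32/2)·6.000²·sin(360°/32) = 112.37 mm²); the cube at (-1, 14) does not reach this height (z outside [13, 21]); the r=5 cylinder at (11, -4) gives a regular 32-gon of circumradius 5 (constant along its height) (area = (32/2)·5.000²·sin(360°/32) = 78.04 mm²); the cube at (2.5, 6) is not intersected at this z (z outside [12, 29.5]); Taking the union: the 2 present regions are separate (no shared area or edge), so areas and boundary lengths simply add and each stays a separate island — area = 190.41 mm²; the cube at (2.5, 7) is not intersected at this z (z outside [19, 37]); Taking the first minus the rest: none of the subtracted shapes is present at this height, so the result so far is unchanged — area = 190.41 mm². So its area = 190.41 mm². Layer 209 (z = 25.08): the cylinder is absent (z outside [0, 20.5]); the cube at (-1, 14) is absent (z outside [13, 21]); the cylinder at (11, -4) is absent (z outside [9.5, 20.5]); the 18×4.5 cube at (2.5, 6) contributes its full rectangle (area 81.00 mm²); Combining (union): only the 18×4.5 cube at (2.5, 6) is present, so the union is just that shape — area = 81.00 mm²; the cube at (2.5, 7) (footprint 5×8) is included at this height (area 40.00 mm²); Subtracting the remaining from the first: starting from that combined region (81.00 mm²), the 5×8 cube at (2.5, 7) partially overlaps it — only the 17.50 mm² overlap (of its 40.00 mm²) is removed, clipping the outline — area = 63.50 mm². So its area = 63.50 mm². Layer 81 is larger (190.41 vs 63.50 mm²).

layer 81 (z = 9.72 mm)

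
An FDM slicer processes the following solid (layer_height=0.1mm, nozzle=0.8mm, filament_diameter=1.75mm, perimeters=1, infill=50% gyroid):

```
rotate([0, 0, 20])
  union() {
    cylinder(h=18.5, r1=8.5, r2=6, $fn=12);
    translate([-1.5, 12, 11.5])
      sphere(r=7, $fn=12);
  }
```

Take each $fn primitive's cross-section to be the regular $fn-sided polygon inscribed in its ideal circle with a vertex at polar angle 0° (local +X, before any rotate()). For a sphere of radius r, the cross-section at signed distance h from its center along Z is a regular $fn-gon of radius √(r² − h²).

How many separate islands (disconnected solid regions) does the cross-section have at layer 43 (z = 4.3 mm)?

1

At z = 4.3 mm: the cone (r1=8.5→r2=6) has section circumradius 7.919 here — a regular 12-gon; the sphere at (-1.5, 12) is not intersected at this z (|z−center|=7.200 > r=7); Merging all regions: only the cone is present, so the union is just that shape — 1 connected region; (whole slice rotated 20° about Z — lengths, areas and connectivity unchanged). Overall, the cross-section is a single solid region. Island count = 1.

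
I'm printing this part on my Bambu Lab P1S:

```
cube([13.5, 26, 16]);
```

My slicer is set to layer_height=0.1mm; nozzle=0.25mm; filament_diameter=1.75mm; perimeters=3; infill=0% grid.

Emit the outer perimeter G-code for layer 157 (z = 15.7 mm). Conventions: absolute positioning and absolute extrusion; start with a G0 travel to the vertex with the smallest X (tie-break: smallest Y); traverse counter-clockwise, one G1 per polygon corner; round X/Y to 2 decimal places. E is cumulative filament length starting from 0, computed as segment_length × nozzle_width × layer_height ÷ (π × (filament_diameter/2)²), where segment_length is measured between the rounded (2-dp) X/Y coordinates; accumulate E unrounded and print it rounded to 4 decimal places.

At z = 15.7 mm: the 13.5×26 cube contributes its full rectangle. The outline is a single polygon with 4 vertices. Extrusion per mm of travel: 0.25 × 0.1 / (π × 0.875²) = 0.010394. Accumulating E over each segment gives final E = 0.8211.

G0 X0.00 Y0.00 Z15.70
G1 X13.50 Y0.00 E0.1403
G1 X13.50 Y26.00 E0.4106
G1 X0.00 Y26.00 E0.5509
G1 X0.00 Y0.00 E0.8211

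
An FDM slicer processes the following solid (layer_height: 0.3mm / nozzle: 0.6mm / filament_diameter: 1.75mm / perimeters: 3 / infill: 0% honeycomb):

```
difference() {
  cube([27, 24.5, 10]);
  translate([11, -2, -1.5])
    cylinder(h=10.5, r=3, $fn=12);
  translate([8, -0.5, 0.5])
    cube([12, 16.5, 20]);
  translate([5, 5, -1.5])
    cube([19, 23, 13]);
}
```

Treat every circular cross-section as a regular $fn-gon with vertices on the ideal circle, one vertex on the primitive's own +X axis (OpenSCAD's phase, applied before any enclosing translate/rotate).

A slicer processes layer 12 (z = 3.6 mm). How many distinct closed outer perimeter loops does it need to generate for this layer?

At z = 3.6 mm: the cube (footprint 27×24.5) is included at this height; the cylinder at (11, -2): section is a regular 12-gon, circumradius r=3; the 12×16.5 cube at (8, -0.5) contributes its full rectangle; the cube at (5, 5) (footprint 19×23) is included at this height; Taking the first minus the rest: starting from the 27×24.5 cube, the r=3 cylinder at (11, -2) partially overlaps it — only the 2.75 mm² overlap (of its 27.00 mm²) is removed, clipping the outline; the 12×16.5 cube at (8, -0.5) partially overlaps it — only the 189.25 mm² overlap (of its 198.00 mm²) is removed, clipping the outline; the 19×23 cube at (5, 5) partially overlaps it — only the 238.50 mm² overlap (of its 437.00 mm²) is removed, clipping the outline — 2 connected regions. The result has 2 disconnected regions.

2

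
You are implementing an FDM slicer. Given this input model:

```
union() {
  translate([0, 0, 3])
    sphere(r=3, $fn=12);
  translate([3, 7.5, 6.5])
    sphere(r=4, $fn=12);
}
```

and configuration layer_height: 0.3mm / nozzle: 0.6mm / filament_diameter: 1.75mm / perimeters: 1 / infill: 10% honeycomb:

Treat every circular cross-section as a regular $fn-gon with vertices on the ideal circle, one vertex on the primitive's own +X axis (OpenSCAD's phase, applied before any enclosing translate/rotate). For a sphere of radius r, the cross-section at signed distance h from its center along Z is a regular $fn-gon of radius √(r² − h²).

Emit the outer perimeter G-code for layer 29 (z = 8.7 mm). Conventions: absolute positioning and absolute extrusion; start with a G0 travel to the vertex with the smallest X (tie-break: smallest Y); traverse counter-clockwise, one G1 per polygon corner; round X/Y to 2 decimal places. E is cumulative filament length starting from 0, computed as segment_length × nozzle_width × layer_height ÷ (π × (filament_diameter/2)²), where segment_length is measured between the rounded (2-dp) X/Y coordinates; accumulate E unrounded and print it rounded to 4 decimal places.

At z = 8.7 mm: the sphere is not intersected at this z (|z−center|=5.700 > r=3); the r=4 sphere at (3, 7.5) contributes a regular 12-gon of circumradius √(4²−2.2²) = 3.341; Taking the union: only the r=4 sphere at (3, 7.5) is present, so the union is just that shape — 1 connected region. The outline is a single polygon with 12 vertices. Extrusion per mm of travel: 0.6 × 0.3 / (π × 0.875²) = 0.074835. Accumulating E over each segment gives final E = 1.5519.

G0 X-0.34 Y7.50 Z8.70
G1 X0.11 Y5.83 E0.1294
G1 X1.33 Y4.61 E0.2585
G1 X3.00 Y4.16 E0.3880
G1 X4.67 Y4.61 E0.5174
G1 X5.89 Y5.83 E0.6465
G1 X6.34 Y7.50 E0.7760
G1 X5.89 Y9.17 E0.9054
G1 X4.67 Y10.39 E1.0345
G1 X3.00 Y10.84 E1.1639
G1 X1.33 Y10.39 E1.2934
G1 X0.11 Y9.17 E1.4225
G1 X-0.34 Y7.50 E1.5519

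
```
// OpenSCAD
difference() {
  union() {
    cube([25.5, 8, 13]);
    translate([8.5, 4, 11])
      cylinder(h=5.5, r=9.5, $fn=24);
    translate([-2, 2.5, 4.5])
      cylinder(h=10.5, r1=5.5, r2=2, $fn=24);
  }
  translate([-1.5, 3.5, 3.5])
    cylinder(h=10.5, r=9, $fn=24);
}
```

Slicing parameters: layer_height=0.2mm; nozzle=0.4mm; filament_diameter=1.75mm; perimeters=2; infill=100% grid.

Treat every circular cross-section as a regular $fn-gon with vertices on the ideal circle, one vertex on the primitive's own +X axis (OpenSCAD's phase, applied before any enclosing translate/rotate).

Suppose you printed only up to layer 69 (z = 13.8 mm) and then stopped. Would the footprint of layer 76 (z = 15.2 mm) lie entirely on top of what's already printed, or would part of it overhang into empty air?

Compare the two slices. At z = 13.8: the cube does not reach this height (z outside [0, 13]); the r=9.5 cylinder at (8.5, 4) gives a regular 24-gon of circumradius 9.5 (constant along its height) (area = (24/2)·9.500²·sin(360°/24) = 280.30 mm²); the cone at (-2, 2.5) (r1=5.5→r2=2) has section circumradius 2.400 here — a regular 24-gon (area = (24/2)·2.400²·sin(360°/24) = 17.89 mm²); Merging all regions: the regions partially overlap — summed areas 298.19 mm² minus the doubly-counted overlap 3.36 mm² gives 294.83 mm² — area = 294.83 mm²; the r=9 cylinder at (-1.5, 3.5) contributes a regular 24-gon of circumradius 9 (area = (24/2)·9.000²·sin(360°/24) = 251.57 mm²); Taking the first minus the rest: starting from that combined region (294.83 mm²), the r=9 cylinder at (-1.5, 3.5) partially overlaps it — only the 105.57 mm² overlap (of its 251.57 mm²) is removed, clipping the outline — area = 189.26 mm². At z = 15.2: the cube is not intersected at this z (z outside [0, 13]); the cylinder at (8.5, 4): section is a regular 24-gon, circumradius r=9.5 (area = (24/2)·9.500²·sin(360°/24) = 280.30 mm²); the cone at (-2, 2.5) is absent (z outside [4.5, 15]); Combining (union): only the r=9.5 cylinder at (8.5, 4) is present, so the union is just that shape — area = 280.30 mm²; the cylinder at (-1.5, 3.5) does not reach this height (z outside [3.5, 14]); After the difference (first − rest): none of the subtracted shapes is present at this height, so that combined region is unchanged — area = 280.30 mm². Checking containment: at z = 15.2 the cross-section extends beyond the z = 13.8 cross-section by about 91.04 mm².

part overhangs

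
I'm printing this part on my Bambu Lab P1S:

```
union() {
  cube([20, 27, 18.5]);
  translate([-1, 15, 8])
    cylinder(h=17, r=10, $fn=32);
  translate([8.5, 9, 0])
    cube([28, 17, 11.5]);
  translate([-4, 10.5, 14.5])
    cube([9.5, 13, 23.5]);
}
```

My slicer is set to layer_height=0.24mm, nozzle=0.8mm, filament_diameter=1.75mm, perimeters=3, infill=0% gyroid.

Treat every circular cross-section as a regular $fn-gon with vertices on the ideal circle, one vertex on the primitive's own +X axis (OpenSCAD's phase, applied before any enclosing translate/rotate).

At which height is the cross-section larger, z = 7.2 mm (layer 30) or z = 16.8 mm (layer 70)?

layer 30 (z = 7.2 mm)

Layer 30 (z = 7.2): the cube (footprint 20×27) is included at this height (area 540.00 mm²); the cylinder at (-1, 15) is not intersected at this z (z outside [8, 25]); the 28×17 cube at (8.5, 9) contributes its full rectangle (area 476.00 mm²); the cube at (-4, 10.5) is absent (z outside [14.5, 38]); Merging all regions: the regions partially overlap — summed areas 1016.00 mm² minus the doubly-counted overlap 195.50 mm² gives 820.50 mm² — area = 820.50 mm². So its area = 820.50 mm². Layer 70 (z = 16.8): the 20×27 cube contributes its full rectangle (area 540.00 mm²); the r=10 cylinder at (-1, 15) contributes a regular 32-gon of circumradius 10 (area = (32/2)·10.000²·sin(360°/32) = 312.14 mm²); the cube at (8.5, 9) is not intersected at this z (z outside [0, 11.5]); the cube at (-4, 10.5) (footprint 9.5×13) is included at this height (area 123.50 mm²); Taking the union: the regions partially overlap — summed areas 975.64 mm² minus the doubly-counted overlap 259.67 mm² gives 715.97 mm² — area = 715.97 mm². So its area = 715.97 mm². Layer 30 is larger (820.50 vs 715.97 mm²).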